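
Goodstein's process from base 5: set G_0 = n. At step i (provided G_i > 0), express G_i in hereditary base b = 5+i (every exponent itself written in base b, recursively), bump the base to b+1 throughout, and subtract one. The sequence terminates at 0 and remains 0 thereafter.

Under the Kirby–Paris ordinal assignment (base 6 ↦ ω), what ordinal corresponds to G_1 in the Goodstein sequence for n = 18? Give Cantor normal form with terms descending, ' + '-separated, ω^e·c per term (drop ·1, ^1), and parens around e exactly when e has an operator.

18 —HB5→ 3·5 + 3 —bump→ 3·6 + 3 = 21 —(−1)→ 20
20 —HB6→ 3·6 + 2 —bump→ 3·7 + 2 = 23 —(−1)→ 22

ω·3 + 2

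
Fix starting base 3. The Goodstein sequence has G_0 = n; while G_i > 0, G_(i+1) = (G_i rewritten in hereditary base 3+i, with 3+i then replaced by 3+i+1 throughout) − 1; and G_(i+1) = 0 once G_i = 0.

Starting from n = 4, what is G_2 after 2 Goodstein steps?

4

i=0: 4 = 3 + 1 (b=3); 3→4: 4 + 1 = 5; 5−1 = 4
i=1: 4 = 4 (b=4); 4→5: 5 = 5; 5−1 = 4
i=2: 4 = 4 (b=5); 5→6: 4 = 4; 4−1 = 3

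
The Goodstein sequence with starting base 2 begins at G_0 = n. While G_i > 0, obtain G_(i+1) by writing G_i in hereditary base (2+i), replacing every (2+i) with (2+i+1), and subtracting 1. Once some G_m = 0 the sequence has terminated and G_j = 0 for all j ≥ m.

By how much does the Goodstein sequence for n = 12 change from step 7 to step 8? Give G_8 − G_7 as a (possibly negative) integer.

i=0: 12 = 2^(2 + 1) + 2^2 (b=2); 2→3: 3^(3 + 1) + 3^3 = 108; 108−1 = 107
i=1: 107 = 3^(3 + 1) + 2·3^2 + 2·3 + 2 (b=3); 3→4: 4^(4 + 1) + 2·4^2 + 2·4 + 2 = 1066; 1066−1 = 1065
i=2: 1065 = 4^(4 + 1) + 2·4^2 + 2·4 + 1 (b=4); 4→5: 5^(5 + 1) + 2·5^2 + 2·5 + 1 = 15686; 15686−1 = 15685
i=3: 15685 = 5^(5 + 1) + 2·5^2 + 2·5 (b=5); 5→6: 6^(6 + 1) + 2·6^2 + 2·6 = 280020; 280020−1 = 280019
i=4: 280019 = 6^(6 + 1) + 2·6^2 + 6 + 5 (b=6); 6→7: 7^(7 + 1) + 2·7^2 + 7 + 5 = 5764911; 5764911−1 = 5764910
i=5: 5764910 = 7^(7 + 1) + 2·7^2 + 7 + 4 (b=7); 7→8: 8^(8 + 1) + 2·8^2 + 8 + 4 = 134217868; 134217868−1 = 134217867
i=6: 134217867 = 8^(8 + 1) + 2·8^2 + 8 + 3 (b=8); 8→9: 9^(9 + 1) + 2·9^2 + 9 + 3 = 3486784575; 3486784575−1 = 3486784574
i=7: 3486784574 = 9^(9 + 1) + 2·9^2 + 9 + 2 (b=9); 9→10: 10^(10 + 1) + 2·10^2 + 10 + 2 = 100000000212; 100000000212−1 = 100000000211

96513215637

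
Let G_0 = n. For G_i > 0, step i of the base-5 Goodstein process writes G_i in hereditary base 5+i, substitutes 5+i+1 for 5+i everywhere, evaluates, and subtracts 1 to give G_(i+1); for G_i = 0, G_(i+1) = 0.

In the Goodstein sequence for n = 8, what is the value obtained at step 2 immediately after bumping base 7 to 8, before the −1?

9

i=0: 8 = 5 + 3 (b=5); 5→6: 6 + 3 = 9; 9−1 = 8
i=1: 8 = 6 + 2 (b=6); 6→7: 7 + 2 = 9; 9−1 = 8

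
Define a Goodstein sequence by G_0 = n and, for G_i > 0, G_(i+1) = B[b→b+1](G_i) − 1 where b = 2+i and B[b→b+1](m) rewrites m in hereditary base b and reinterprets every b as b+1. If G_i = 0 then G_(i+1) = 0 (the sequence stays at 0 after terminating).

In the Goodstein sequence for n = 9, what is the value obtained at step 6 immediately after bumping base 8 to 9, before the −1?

1162263922

step 0: 9 = 2^(2 + 1) + 1; sub 3 for 2: 3^(3 + 1) + 1; = 82; G_1 = 82−1 = 81
step 1: 81 = 3^(3 + 1); sub 4 for 3: 4^(4 + 1); = 1024; G_2 = 1024−1 = 1023
step 2: 1023 = 3·4^4 + 3·4^3 + 3·4^2 + 3·4 + 3; sub 5 for 4: 3·5^5 + 3·5^3 + 3·5^2 + 3·5 + 3; = 9843; G_3 = 9843−1 = 9842
step 3: 9842 = 3·5^5 + 3·5^3 + 3·5^2 + 3·5 + 2; sub 6 for 5: 3·6^6 + 3·6^3 + 3·6^2 + 3·6 + 2; = 140744; G_4 = 140744−1 = 140743
step 4: 140743 = 3·6^6 + 3·6^3 + 3·6^2 + 3·6 + 1; sub 7 for 6: 3·7^7 + 3·7^3 + 3·7^2 + 3·7 + 1; = 2471827; G_5 = 2471827−1 = 2471826
step 5: 2471826 = 3·7^7 + 3·7^3 + 3·7^2 + 3·7; sub 8 for 7: 3·8^8 + 3·8^3 + 3·8^2 + 3·8; = 50333400; G_6 = 50333400−1 = 50333399
step 6: 50333399 = 3·8^8 + 3·8^3 + 3·8^2 + 2·8 + 7; sub 9 for 8: 3·9^9 + 3·9^3 + 3·9^2 + 2·9 + 7; = 1162263922; G_7 = 1162263922−1 = 1162263921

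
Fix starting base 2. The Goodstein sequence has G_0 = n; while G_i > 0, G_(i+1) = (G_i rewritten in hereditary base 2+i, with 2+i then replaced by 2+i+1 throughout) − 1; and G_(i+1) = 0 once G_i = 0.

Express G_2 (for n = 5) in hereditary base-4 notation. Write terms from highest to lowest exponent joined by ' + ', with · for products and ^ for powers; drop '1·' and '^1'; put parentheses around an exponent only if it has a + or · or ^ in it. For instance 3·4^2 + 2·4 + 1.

3·4^3 + 3·4^2 + 3·4 + 3

5 —HB2→ 2^2 + 1 —bump→ 3^3 + 1 = 28 —(−1)→ 27
27 —HB3→ 3^3 —bump→ 4^4 = 256 —(−1)→ 255
255 —HB4→ 3·4^3 + 3·4^2 + 3·4 + 3 —bump→ 3·5^3 + 3·5^2 + 3·5 + 3 = 468 —(−1)→ 467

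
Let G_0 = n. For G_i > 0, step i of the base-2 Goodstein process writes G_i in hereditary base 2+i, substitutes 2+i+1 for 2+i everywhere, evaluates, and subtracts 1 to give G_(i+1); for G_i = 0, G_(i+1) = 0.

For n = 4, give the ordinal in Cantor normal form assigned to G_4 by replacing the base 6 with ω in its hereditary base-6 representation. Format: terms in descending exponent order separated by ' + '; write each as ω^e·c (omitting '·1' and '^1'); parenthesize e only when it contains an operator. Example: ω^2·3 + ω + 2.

ω^2·2 + ω + 5

G_0=4  [base 2] 2^2  →[2↦3]→  3^3 = 27  −1 ⇒ G_1=26
G_1=26  [base 3] 2·3^2 + 2·3 + 2  →[3↦4]→  2·4^2 + 2·4 + 2 = 42  −1 ⇒ G_2=41
G_2=41  [base 4] 2·4^2 + 2·4 + 1  →[4↦5]→  2·5^2 + 2·5 + 1 = 61  −1 ⇒ G_3=60
G_3=60  [base 5] 2·5^2 + 2·5  →[5↦6]→  2·6^2 + 2·6 = 84  −1 ⇒ G_4=83
G_4=83  [base 6] 2·6^2 + 6 + 5  →[6↦7]→  2·7^2 + 7 + 5 = 110  −1 ⇒ G_5=109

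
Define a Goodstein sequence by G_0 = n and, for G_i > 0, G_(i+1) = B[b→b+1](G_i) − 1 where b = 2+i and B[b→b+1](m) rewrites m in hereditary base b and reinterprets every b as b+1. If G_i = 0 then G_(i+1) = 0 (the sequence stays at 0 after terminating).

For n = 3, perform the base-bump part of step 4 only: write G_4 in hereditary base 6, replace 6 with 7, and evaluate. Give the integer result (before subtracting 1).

base 2: 3 = 2 + 1; at 3: 3 + 1 = 4; next = 3
base 3: 3 = 3; at 4: 4 = 4; next = 3
base 4: 3 = 3; at 5: 3 = 3; next = 2
base 5: 2 = 2; at 6: 2 = 2; next = 1
base 6: 1 = 1; at 7: 1 = 1; next = 0

1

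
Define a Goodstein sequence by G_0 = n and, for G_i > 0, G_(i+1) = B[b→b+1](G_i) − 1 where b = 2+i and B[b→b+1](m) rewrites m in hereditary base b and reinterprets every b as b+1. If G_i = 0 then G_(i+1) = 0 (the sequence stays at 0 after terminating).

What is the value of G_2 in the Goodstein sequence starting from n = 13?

13 —HB2→ 2^(2 + 1) + 2^2 + 1 —bump→ 3^(3 + 1) + 3^3 + 1 = 109 —(−1)→ 108
108 —HB3→ 3^(3 + 1) + 3^3 —bump→ 4^(4 + 1) + 4^4 = 1280 —(−1)→ 1279

1279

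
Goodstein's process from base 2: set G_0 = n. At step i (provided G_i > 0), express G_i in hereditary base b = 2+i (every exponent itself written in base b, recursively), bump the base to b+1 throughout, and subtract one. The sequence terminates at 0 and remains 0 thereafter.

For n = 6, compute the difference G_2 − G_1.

G_0 = 6. HB_2(6) = 2^2 + 2. Bump = 30. G_1 = 29.
G_1 = 29. HB_3(29) = 3^3 + 2. Bump = 258. G_2 = 257.

228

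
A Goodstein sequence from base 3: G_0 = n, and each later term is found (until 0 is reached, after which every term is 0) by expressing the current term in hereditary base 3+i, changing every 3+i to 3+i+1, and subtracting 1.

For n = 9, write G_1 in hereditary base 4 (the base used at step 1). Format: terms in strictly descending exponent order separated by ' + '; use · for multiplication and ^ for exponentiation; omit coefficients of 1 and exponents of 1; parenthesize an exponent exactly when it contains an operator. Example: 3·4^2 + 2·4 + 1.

3·4 + 3

base 3: 9 = 3^2; at 4: 4^2 = 16; next = 15
base 4: 15 = 3·4 + 3; at 5: 3·5 + 3 = 18; next = 17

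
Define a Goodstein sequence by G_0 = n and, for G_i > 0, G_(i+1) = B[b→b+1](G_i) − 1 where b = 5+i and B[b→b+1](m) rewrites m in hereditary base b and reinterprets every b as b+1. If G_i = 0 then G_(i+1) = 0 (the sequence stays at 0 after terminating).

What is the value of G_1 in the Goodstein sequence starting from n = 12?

(0) 12|_5 = 2·5 + 2 ↦ 2·6 + 2|_6 = 14 ⇒ 13
(1) 13|_6 = 2·6 + 1 ↦ 2·7 + 1|_7 = 15 ⇒ 14

13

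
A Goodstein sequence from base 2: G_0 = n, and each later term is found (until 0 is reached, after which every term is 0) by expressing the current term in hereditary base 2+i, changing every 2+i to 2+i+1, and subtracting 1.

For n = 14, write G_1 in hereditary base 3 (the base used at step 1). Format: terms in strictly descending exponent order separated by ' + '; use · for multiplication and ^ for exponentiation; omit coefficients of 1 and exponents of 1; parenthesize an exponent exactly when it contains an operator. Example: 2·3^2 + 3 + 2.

3^(3 + 1) + 3^3 + 2

14 —HB2→ 2^(2 + 1) + 2^2 + 2 —bump→ 3^(3 + 1) + 3^3 + 3 = 111 —(−1)→ 110
110 —HB3→ 3^(3 + 1) + 3^3 + 2 —bump→ 4^(4 + 1) + 4^4 + 2 = 1282 —(−1)→ 1281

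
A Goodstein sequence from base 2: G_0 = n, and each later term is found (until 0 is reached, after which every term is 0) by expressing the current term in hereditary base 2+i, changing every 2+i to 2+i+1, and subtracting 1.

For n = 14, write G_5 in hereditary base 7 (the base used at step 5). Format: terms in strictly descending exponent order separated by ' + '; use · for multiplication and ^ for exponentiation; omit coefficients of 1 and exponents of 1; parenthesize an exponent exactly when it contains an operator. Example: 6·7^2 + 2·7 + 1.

step 0: 14 = 2^(2 + 1) + 2^2 + 2; sub 3 for 2: 3^(3 + 1) + 3^3 + 3; = 111; G_1 = 111−1 = 110
step 1: 110 = 3^(3 + 1) + 3^3 + 2; sub 4 for 3: 4^(4 + 1) + 4^4 + 2; = 1282; G_2 = 1282−1 = 1281
step 2: 1281 = 4^(4 + 1) + 4^4 + 1; sub 5 for 4: 5^(5 + 1) + 5^5 + 1; = 18751; G_3 = 18751−1 = 18750
step 3: 18750 = 5^(5 + 1) + 5^5; sub 6 for 5: 6^(6 + 1) + 6^6; = 326592; G_4 = 326592−1 = 326591
step 4: 326591 = 6^(6 + 1) + 5·6^5 + 5·6^4 + 5·6^3 + 5·6^2 + 5·6 + 5; sub 7 for 6: 7^(7 + 1) + 5·7^5 + 5·7^4 + 5·7^3 + 5·7^2 + 5·7 + 5; = 5862841; G_5 = 5862841−1 = 5862840

7^(7 + 1) + 5·7^5 + 5·7^4 + 5·7^3 + 5·7^2 + 5·7 + 4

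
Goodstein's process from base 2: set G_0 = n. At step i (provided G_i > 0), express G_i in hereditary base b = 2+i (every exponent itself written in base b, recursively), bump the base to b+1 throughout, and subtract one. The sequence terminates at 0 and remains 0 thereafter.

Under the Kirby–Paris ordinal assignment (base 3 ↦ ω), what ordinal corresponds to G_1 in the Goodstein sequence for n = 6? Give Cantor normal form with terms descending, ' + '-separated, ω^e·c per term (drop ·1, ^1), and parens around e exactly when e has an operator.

ω^ω + 2

i=0: 6 = 2^2 + 2 (b=2); 2→3: 3^3 + 3 = 30; 30−1 = 29
i=1: 29 = 3^3 + 2 (b=3); 3→4: 4^4 + 2 = 258; 258−1 = 257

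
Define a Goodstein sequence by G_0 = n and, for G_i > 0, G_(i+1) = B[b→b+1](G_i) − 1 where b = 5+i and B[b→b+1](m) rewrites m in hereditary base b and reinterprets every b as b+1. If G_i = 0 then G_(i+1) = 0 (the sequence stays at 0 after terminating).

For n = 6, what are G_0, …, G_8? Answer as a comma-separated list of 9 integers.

6, 6, 6, 5, 4, 3, 2, 1, 0

base 5: 6 = 5 + 1; at 6: 6 + 1 = 7; next = 6
base 6: 6 = 6; at 7: 7 = 7; next = 6
base 7: 6 = 6; at 8: 6 = 6; next = 5
base 8: 5 = 5; at 9: 5 = 5; next = 4
base 9: 4 = 4; at 10: 4 = 4; next = 3
base 10: 3 = 3; at 11: 3 = 3; next = 2
base 11: 2 = 2; at 12: 2 = 2; next = 1
base 12: 1 = 1; at 13: 1 = 1; next = 0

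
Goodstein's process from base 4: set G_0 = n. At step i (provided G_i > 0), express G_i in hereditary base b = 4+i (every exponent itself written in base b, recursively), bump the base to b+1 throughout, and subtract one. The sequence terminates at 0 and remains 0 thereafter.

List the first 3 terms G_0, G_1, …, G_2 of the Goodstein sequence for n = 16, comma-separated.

16, 24, 27

i=0: 16 = 4^2 (b=4); 4→5: 5^2 = 25; 25−1 = 24
i=1: 24 = 4·5 + 4 (b=5); 5→6: 4·6 + 4 = 28; 28−1 = 27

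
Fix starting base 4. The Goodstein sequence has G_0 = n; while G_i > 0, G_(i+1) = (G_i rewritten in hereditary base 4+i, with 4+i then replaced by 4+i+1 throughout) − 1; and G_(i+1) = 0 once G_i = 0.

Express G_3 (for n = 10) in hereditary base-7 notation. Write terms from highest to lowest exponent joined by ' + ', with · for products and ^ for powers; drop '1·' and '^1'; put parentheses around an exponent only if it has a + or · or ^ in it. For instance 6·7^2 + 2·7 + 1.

[0] 10 ≡ 2·4 + 2 (base 4). Lift 5: 12. −1: 11.
[1] 11 ≡ 2·5 + 1 (base 5). Lift 6: 13. −1: 12.
[2] 12 ≡ 2·6 (base 6). Lift 7: 14. −1: 13.
[3] 13 ≡ 7 + 6 (base 7). Lift 8: 14. −1: 13.

7 + 6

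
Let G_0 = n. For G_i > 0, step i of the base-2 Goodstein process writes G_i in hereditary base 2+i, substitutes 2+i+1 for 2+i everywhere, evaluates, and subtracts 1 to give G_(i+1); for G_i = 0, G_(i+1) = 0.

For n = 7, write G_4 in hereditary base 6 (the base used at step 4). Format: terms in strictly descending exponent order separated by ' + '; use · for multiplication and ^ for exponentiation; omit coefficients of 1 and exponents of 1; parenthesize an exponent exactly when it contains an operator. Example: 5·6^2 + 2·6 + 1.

6^6 + 1

base 2: 7 = 2^2 + 2 + 1; at 3: 3^3 + 3 + 1 = 31; next = 30
base 3: 30 = 3^3 + 3; at 4: 4^4 + 4 = 260; next = 259
base 4: 259 = 4^4 + 3; at 5: 5^5 + 3 = 3128; next = 3127
base 5: 3127 = 5^5 + 2; at 6: 6^6 + 2 = 46658; next = 46657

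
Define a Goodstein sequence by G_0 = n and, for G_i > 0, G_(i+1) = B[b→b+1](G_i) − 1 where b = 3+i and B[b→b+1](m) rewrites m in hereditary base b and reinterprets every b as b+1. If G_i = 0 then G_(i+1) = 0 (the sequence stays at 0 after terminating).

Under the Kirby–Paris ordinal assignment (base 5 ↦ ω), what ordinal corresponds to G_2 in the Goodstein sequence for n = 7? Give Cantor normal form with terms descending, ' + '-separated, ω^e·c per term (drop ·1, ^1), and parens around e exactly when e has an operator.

step 0: 7 = 2·3 + 1; sub 4 for 3: 2·4 + 1; = 9; G_1 = 9−1 = 8
step 1: 8 = 2·4; sub 5 for 4: 2·5; = 10; G_2 = 10−1 = 9

ω + 4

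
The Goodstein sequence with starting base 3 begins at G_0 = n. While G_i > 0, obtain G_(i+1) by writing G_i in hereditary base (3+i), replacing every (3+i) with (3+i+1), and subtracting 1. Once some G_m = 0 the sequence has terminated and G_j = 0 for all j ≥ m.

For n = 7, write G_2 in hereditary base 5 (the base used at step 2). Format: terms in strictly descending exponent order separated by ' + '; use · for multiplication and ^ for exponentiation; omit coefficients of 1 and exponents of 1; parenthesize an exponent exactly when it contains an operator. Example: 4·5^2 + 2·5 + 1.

5 + 4

[0] 7 ≡ 2·3 + 1 (base 3). Lift 4: 9. −1: 8.
[1] 8 ≡ 2·4 (base 4). Lift 5: 10. −1: 9.
[2] 9 ≡ 5 + 4 (base 5). Lift 6: 10. −1: 9.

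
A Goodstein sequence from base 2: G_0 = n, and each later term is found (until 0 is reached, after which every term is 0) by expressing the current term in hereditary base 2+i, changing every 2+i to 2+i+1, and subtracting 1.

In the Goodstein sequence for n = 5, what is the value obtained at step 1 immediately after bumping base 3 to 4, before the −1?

G_0 = 5. HB_2(5) = 2^2 + 1. Bump = 28. G_1 = 27.
G_1 = 27. HB_3(27) = 3^3. Bump = 256. G_2 = 255.

256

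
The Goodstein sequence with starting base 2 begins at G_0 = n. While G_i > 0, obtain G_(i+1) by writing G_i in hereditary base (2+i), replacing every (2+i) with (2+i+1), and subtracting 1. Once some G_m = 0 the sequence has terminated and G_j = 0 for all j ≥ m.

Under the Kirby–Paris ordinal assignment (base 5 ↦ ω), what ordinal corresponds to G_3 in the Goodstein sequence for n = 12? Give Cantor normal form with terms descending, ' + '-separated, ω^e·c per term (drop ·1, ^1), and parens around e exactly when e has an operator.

ω^(ω + 1) + ω^2·2 + ω·2

(0) 12|_2 = 2^(2 + 1) + 2^2 ↦ 3^(3 + 1) + 3^3|_3 = 108 ⇒ 107
(1) 107|_3 = 3^(3 + 1) + 2·3^2 + 2·3 + 2 ↦ 4^(4 + 1) + 2·4^2 + 2·4 + 2|_4 = 1066 ⇒ 1065
(2) 1065|_4 = 4^(4 + 1) + 2·4^2 + 2·4 + 1 ↦ 5^(5 + 1) + 2·5^2 + 2·5 + 1|_5 = 15686 ⇒ 15685
(3) 15685|_5 = 5^(5 + 1) + 2·5^2 + 2·5 ↦ 6^(6 + 1) + 2·6^2 + 2·6|_6 = 280020 ⇒ 280019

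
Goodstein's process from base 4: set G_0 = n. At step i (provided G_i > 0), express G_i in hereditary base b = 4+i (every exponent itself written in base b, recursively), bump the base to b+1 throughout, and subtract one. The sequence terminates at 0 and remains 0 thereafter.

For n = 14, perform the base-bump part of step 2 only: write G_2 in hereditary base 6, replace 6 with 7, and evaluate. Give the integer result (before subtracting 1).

21

i=0: 14 = 3·4 + 2 (b=4); 4→5: 3·5 + 2 = 17; 17−1 = 16
i=1: 16 = 3·5 + 1 (b=5); 5→6: 3·6 + 1 = 19; 19−1 = 18
i=2: 18 = 3·6 (b=6); 6→7: 3·7 = 21; 21−1 = 20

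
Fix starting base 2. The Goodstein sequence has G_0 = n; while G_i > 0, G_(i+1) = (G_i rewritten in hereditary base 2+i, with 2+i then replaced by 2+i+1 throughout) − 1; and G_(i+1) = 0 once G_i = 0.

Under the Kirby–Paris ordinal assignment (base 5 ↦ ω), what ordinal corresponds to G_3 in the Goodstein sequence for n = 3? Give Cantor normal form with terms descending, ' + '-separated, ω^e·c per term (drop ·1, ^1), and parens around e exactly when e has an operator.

G_0 = 3. HB_2(3) = 2 + 1. Bump = 4. G_1 = 3.
G_1 = 3. HB_3(3) = 3. Bump = 4. G_2 = 3.
G_2 = 3. HB_4(3) = 3. Bump = 3. G_3 = 2.
G_3 = 2. HB_5(2) = 2. Bump = 2. G_4 = 1.

2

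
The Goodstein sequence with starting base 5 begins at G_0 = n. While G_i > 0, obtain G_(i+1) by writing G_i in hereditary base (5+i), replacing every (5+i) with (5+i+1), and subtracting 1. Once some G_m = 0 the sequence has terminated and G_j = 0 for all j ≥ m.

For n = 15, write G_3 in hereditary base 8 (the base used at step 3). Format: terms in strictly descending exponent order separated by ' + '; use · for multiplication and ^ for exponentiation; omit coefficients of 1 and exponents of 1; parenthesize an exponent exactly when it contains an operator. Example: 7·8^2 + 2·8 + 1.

G_0=15  [base 5] 3·5  →[5↦6]→  3·6 = 18  −1 ⇒ G_1=17
G_1=17  [base 6] 2·6 + 5  →[6↦7]→  2·7 + 5 = 19  −1 ⇒ G_2=18
G_2=18  [base 7] 2·7 + 4  →[7↦8]→  2·8 + 4 = 20  −1 ⇒ G_3=19
G_3=19  [base 8] 2·8 + 3  →[8↦9]→  2·9 + 3 = 21  −1 ⇒ G_4=20

2·8 + 3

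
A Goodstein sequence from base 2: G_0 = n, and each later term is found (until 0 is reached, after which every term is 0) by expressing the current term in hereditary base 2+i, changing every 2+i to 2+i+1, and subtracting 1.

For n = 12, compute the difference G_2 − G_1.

958

[0] 12 ≡ 2^(2 + 1) + 2^2 (base 2). Lift 3: 108. −1: 107.
[1] 107 ≡ 3^(3 + 1) + 2·3^2 + 2·3 + 2 (base 3). Lift 4: 1066. −1: 1065.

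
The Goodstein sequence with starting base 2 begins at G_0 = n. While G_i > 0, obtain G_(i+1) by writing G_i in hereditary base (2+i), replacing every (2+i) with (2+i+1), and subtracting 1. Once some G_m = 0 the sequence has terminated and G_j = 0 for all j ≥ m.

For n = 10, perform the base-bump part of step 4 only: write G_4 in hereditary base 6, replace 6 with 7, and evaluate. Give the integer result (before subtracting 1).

4215755

G_0=10  [base 2] 2^(2 + 1) + 2  →[2↦3]→  3^(3 + 1) + 3 = 84  −1 ⇒ G_1=83
G_1=83  [base 3] 3^(3 + 1) + 2  →[3↦4]→  4^(4 + 1) + 2 = 1026  −1 ⇒ G_2=1025
G_2=1025  [base 4] 4^(4 + 1) + 1  →[4↦5]→  5^(5 + 1) + 1 = 15626  −1 ⇒ G_3=15625
G_3=15625  [base 5] 5^(5 + 1)  →[5↦6]→  6^(6 + 1) = 279936  −1 ⇒ G_4=279935
G_4=279935  [base 6] 5·6^6 + 5·6^5 + 5·6^4 + 5·6^3 + 5·6^2 + 5·6 + 5  →[6↦7]→  5·7^7 + 5·7^5 + 5·7^4 + 5·7^3 + 5·7^2 + 5·7 + 5 = 4215755  −1 ⇒ G_5=4215754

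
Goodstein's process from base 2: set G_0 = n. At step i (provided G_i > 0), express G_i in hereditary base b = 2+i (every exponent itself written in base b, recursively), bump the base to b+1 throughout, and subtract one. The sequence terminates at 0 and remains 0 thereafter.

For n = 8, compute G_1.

80

G_0 = 8. HB_2(8) = 2^(2 + 1). Bump = 81. G_1 = 80.
G_1 = 80. HB_3(80) = 2·3^3 + 2·3^2 + 2·3 + 2. Bump = 554. G_2 = 553.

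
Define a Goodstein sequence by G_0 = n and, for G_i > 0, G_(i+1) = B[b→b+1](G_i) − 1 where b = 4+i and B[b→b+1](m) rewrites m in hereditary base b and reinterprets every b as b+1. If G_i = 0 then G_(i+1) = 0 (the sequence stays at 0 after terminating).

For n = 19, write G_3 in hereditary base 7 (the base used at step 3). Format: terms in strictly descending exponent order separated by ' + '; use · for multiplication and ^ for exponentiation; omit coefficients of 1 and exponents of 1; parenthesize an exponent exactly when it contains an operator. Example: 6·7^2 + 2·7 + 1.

[0] 19 ≡ 4^2 + 3 (base 4). Lift 5: 28. −1: 27.
[1] 27 ≡ 5^2 + 2 (base 5). Lift 6: 38. −1: 37.
[2] 37 ≡ 6^2 + 1 (base 6). Lift 7: 50. −1: 49.
[3] 49 ≡ 7^2 (base 7). Lift 8: 64. −1: 63.

7^2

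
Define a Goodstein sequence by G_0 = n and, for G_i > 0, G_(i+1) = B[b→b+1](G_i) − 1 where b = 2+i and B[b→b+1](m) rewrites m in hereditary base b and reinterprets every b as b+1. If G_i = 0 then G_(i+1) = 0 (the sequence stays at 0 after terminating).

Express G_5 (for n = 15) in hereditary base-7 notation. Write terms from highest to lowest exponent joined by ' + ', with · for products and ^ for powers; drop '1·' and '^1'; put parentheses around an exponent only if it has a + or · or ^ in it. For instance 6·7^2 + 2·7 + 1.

i=0: 15 = 2^(2 + 1) + 2^2 + 2 + 1 (b=2); 2→3: 3^(3 + 1) + 3^3 + 3 + 1 = 112; 112−1 = 111
i=1: 111 = 3^(3 + 1) + 3^3 + 3 (b=3); 3→4: 4^(4 + 1) + 4^4 + 4 = 1284; 1284−1 = 1283
i=2: 1283 = 4^(4 + 1) + 4^4 + 3 (b=4); 4→5: 5^(5 + 1) + 5^5 + 3 = 18753; 18753−1 = 18752
i=3: 18752 = 5^(5 + 1) + 5^5 + 2 (b=5); 5→6: 6^(6 + 1) + 6^6 + 2 = 326594; 326594−1 = 326593
i=4: 326593 = 6^(6 + 1) + 6^6 + 1 (b=6); 6→7: 7^(7 + 1) + 7^7 + 1 = 6588345; 6588345−1 = 6588344
i=5: 6588344 = 7^(7 + 1) + 7^7 (b=7); 7→8: 8^(8 + 1) + 8^8 = 150994944; 150994944−1 = 150994943

7^(7 + 1) + 7^7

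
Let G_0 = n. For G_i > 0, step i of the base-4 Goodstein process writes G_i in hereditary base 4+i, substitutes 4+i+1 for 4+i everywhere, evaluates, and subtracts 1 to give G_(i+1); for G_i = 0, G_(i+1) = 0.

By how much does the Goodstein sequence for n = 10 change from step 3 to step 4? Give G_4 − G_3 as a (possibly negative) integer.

0

G_0 = 10. HB_4(10) = 2·4 + 2. Bump = 12. G_1 = 11.
G_1 = 11. HB_5(11) = 2·5 + 1. Bump = 13. G_2 = 12.
G_2 = 12. HB_6(12) = 2·6. Bump = 14. G_3 = 13.
G_3 = 13. HB_7(13) = 7 + 6. Bump = 14. G_4 = 13.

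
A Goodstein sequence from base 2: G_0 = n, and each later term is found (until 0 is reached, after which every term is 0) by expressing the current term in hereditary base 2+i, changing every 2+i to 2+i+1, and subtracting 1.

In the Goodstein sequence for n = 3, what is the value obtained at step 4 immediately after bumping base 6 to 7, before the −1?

1

base 2: 3 = 2 + 1; at 3: 3 + 1 = 4; next = 3
base 3: 3 = 3; at 4: 4 = 4; next = 3
base 4: 3 = 3; at 5: 3 = 3; next = 2
base 5: 2 = 2; at 6: 2 = 2; next = 1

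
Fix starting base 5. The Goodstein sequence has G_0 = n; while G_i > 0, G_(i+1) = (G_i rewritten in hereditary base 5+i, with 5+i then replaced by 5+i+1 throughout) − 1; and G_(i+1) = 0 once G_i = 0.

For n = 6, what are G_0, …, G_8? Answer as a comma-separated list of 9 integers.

step 0: 6 = 5 + 1; sub 6 for 5: 6 + 1; = 7; G_1 = 7−1 = 6
step 1: 6 = 6; sub 7 for 6: 7; = 7; G_2 = 7−1 = 6
step 2: 6 = 6; sub 8 for 7: 6; = 6; G_3 = 6−1 = 5
step 3: 5 = 5; sub 9 for 8: 5; = 5; G_4 = 5−1 = 4
step 4: 4 = 4; sub 10 for 9: 4; = 4; G_5 = 4−1 = 3
step 5: 3 = 3; sub 11 for 10: 3; = 3; G_6 = 3−1 = 2
step 6: 2 = 2; sub 12 for 11: 2; = 2; G_7 = 2−1 = 1
step 7: 1 = 1; sub 13 for 12: 1; = 1; G_8 = 1−1 = 0

6, 6, 6, 5, 4, 3, 2, 1, 0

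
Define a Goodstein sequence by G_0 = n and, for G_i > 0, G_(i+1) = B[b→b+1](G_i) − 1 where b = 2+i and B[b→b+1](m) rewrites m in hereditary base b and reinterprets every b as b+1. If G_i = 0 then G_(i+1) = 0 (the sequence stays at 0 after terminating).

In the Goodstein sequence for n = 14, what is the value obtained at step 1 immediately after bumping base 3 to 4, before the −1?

1282

(0) 14|_2 = 2^(2 + 1) + 2^2 + 2 ↦ 3^(3 + 1) + 3^3 + 3|_3 = 111 ⇒ 110
(1) 110|_3 = 3^(3 + 1) + 3^3 + 2 ↦ 4^(4 + 1) + 4^4 + 2|_4 = 1282 ⇒ 1281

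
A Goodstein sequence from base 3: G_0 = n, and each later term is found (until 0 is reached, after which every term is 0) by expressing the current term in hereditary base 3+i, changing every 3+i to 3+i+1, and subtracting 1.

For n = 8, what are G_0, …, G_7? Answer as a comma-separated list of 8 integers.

8, 9, 10, 11, 11, 11, 11, 11

G_0 = 8. HB_3(8) = 2·3 + 2. Bump = 10. G_1 = 9.
G_1 = 9. HB_4(9) = 2·4 + 1. Bump = 11. G_2 = 10.
G_2 = 10. HB_5(10) = 2·5. Bump = 12. G_3 = 11.
G_3 = 11. HB_6(11) = 6 + 5. Bump = 12. G_4 = 11.
G_4 = 11. HB_7(11) = 7 + 4. Bump = 12. G_5 = 11.
G_5 = 11. HB_8(11) = 8 + 3. Bump = 12. G_6 = 11.
G_6 = 11. HB_9(11) = 9 + 2. Bump = 12. G_7 = 11.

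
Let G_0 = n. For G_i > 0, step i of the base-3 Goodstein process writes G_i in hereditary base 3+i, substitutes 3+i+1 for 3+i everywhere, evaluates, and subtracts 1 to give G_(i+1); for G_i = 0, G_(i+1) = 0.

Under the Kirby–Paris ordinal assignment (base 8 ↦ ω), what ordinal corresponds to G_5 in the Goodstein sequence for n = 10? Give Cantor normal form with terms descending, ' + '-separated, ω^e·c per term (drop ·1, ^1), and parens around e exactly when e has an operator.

[0] 10 ≡ 3^2 + 1 (base 3). Lift 4: 17. −1: 16.
[1] 16 ≡ 4^2 (base 4). Lift 5: 25. −1: 24.
[2] 24 ≡ 4·5 + 4 (base 5). Lift 6: 28. −1: 27.
[3] 27 ≡ 4·6 + 3 (base 6). Lift 7: 31. −1: 30.
[4] 30 ≡ 4·7 + 2 (base 7). Lift 8: 34. −1: 33.
[5] 33 ≡ 4·8 + 1 (base 8). Lift 9: 37. −1: 36.

ω·4 + 1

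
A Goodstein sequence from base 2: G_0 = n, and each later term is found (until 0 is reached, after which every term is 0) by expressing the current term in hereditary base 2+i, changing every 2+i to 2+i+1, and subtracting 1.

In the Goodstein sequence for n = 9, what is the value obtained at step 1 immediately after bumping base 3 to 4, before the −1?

1024

G_0 = 9. HB_2(9) = 2^(2 + 1) + 1. Bump = 82. G_1 = 81.
G_1 = 81. HB_3(81) = 3^(3 + 1). Bump = 1024. G_2 = 1023.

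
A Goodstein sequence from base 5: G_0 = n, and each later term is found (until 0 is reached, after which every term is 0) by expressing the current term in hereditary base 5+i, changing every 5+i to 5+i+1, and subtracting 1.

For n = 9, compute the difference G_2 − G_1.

base 5: 9 = 5 + 4; at 6: 6 + 4 = 10; next = 9
base 6: 9 = 6 + 3; at 7: 7 + 3 = 10; next = 9

0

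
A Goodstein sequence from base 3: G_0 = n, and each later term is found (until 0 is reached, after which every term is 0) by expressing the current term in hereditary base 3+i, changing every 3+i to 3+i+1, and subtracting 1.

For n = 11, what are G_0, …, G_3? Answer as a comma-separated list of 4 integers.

step 0: 11 = 3^2 + 2; sub 4 for 3: 4^2 + 2; = 18; G_1 = 18−1 = 17
step 1: 17 = 4^2 + 1; sub 5 for 4: 5^2 + 1; = 26; G_2 = 26−1 = 25
step 2: 25 = 5^2; sub 6 for 5: 6^2; = 36; G_3 = 36−1 = 35

11, 17, 25, 35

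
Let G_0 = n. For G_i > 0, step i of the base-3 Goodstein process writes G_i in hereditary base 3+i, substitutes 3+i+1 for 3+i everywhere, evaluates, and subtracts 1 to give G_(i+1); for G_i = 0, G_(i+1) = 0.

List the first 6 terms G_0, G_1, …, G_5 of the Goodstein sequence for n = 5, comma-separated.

G_0 = 5. HB_3(5) = 3 + 2. Bump = 6. G_1 = 5.
G_1 = 5. HB_4(5) = 4 + 1. Bump = 6. G_2 = 5.
G_2 = 5. HB_5(5) = 5. Bump = 6. G_3 = 5.
G_3 = 5. HB_6(5) = 5. Bump = 5. G_4 = 4.
G_4 = 4. HB_7(4) = 4. Bump = 4. G_5 = 3.

5, 5, 5, 5, 4, 3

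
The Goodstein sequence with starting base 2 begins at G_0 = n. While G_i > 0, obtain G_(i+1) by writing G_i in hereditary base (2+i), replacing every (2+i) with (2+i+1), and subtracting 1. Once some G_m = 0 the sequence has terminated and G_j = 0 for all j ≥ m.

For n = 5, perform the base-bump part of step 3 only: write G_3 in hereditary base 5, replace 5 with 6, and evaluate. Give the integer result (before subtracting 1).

776

G_0 = 5. HB_2(5) = 2^2 + 1. Bump = 28. G_1 = 27.
G_1 = 27. HB_3(27) = 3^3. Bump = 256. G_2 = 255.
G_2 = 255. HB_4(255) = 3·4^3 + 3·4^2 + 3·4 + 3. Bump = 468. G_3 = 467.
G_3 = 467. HB_5(467) = 3·5^3 + 3·5^2 + 3·5 + 2. Bump = 776. G_4 = 775.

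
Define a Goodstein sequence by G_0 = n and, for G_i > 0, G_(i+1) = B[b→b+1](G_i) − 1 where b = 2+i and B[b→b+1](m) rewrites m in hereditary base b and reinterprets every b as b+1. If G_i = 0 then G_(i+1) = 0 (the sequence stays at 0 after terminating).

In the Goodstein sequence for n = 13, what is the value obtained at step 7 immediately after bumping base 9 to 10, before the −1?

base 2: 13 = 2^(2 + 1) + 2^2 + 1; at 3: 3^(3 + 1) + 3^3 + 1 = 109; next = 108
base 3: 108 = 3^(3 + 1) + 3^3; at 4: 4^(4 + 1) + 4^4 = 1280; next = 1279
base 4: 1279 = 4^(4 + 1) + 3·4^3 + 3·4^2 + 3·4 + 3; at 5: 5^(5 + 1) + 3·5^3 + 3·5^2 + 3·5 + 3 = 16093; next = 16092
base 5: 16092 = 5^(5 + 1) + 3·5^3 + 3·5^2 + 3·5 + 2; at 6: 6^(6 + 1) + 3·6^3 + 3·6^2 + 3·6 + 2 = 280712; next = 280711
base 6: 280711 = 6^(6 + 1) + 3·6^3 + 3·6^2 + 3·6 + 1; at 7: 7^(7 + 1) + 3·7^3 + 3·7^2 + 3·7 + 1 = 5765999; next = 5765998
base 7: 5765998 = 7^(7 + 1) + 3·7^3 + 3·7^2 + 3·7; at 8: 8^(8 + 1) + 3·8^3 + 3·8^2 + 3·8 = 134219480; next = 134219479
base 8: 134219479 = 8^(8 + 1) + 3·8^3 + 3·8^2 + 2·8 + 7; at 9: 9^(9 + 1) + 3·9^3 + 3·9^2 + 2·9 + 7 = 3486786856; next = 3486786855
base 9: 3486786855 = 9^(9 + 1) + 3·9^3 + 3·9^2 + 2·9 + 6; at 10: 10^(10 + 1) + 3·10^3 + 3·10^2 + 2·10 + 6 = 100000003326; next = 100000003325

100000003326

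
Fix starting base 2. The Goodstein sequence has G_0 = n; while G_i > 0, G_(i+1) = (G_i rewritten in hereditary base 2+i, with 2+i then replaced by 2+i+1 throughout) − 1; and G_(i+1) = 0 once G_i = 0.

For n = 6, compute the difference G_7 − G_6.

144904

G_0=6  [base 2] 2^2 + 2  →[2↦3]→  3^3 + 3 = 30  −1 ⇒ G_1=29
G_1=29  [base 3] 3^3 + 2  →[3↦4]→  4^4 + 2 = 258  −1 ⇒ G_2=257
G_2=257  [base 4] 4^4 + 1  →[4↦5]→  5^5 + 1 = 3126  −1 ⇒ G_3=3125
G_3=3125  [base 5] 5^5  →[5↦6]→  6^6 = 46656  −1 ⇒ G_4=46655
G_4=46655  [base 6] 5·6^5 + 5·6^4 + 5·6^3 + 5·6^2 + 5·6 + 5  →[6↦7]→  5·7^5 + 5·7^4 + 5·7^3 + 5·7^2 + 5·7 + 5 = 98040  −1 ⇒ G_5=98039
G_5=98039  [base 7] 5·7^5 + 5·7^4 + 5·7^3 + 5·7^2 + 5·7 + 4  →[7↦8]→  5·8^5 + 5·8^4 + 5·8^3 + 5·8^2 + 5·8 + 4 = 187244  −1 ⇒ G_6=187243
G_6=187243  [base 8] 5·8^5 + 5·8^4 + 5·8^3 + 5·8^2 + 5·8 + 3  →[8↦9]→  5·9^5 + 5·9^4 + 5·9^3 + 5·9^2 + 5·9 + 3 = 332148  −1 ⇒ G_7=332147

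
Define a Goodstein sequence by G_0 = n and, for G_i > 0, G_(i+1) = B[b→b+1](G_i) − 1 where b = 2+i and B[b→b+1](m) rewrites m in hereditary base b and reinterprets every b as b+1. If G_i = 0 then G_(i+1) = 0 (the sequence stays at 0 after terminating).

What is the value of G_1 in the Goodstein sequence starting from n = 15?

111

step 0: 15 = 2^(2 + 1) + 2^2 + 2 + 1; sub 3 for 2: 3^(3 + 1) + 3^3 + 3 + 1; = 112; G_1 = 112−1 = 111
step 1: 111 = 3^(3 + 1) + 3^3 + 3; sub 4 for 3: 4^(4 + 1) + 4^4 + 4; = 1284; G_2 = 1284−1 = 1283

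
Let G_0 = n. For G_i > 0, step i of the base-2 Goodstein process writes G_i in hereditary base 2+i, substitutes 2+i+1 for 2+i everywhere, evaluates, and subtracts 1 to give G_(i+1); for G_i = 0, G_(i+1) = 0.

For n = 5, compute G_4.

(0) 5|_2 = 2^2 + 1 ↦ 3^3 + 1|_3 = 28 ⇒ 27
(1) 27|_3 = 3^3 ↦ 4^4|_4 = 256 ⇒ 255
(2) 255|_4 = 3·4^3 + 3·4^2 + 3·4 + 3 ↦ 3·5^3 + 3·5^2 + 3·5 + 3|_5 = 468 ⇒ 467
(3) 467|_5 = 3·5^3 + 3·5^2 + 3·5 + 2 ↦ 3·6^3 + 3·6^2 + 3·6 + 2|_6 = 776 ⇒ 775
(4) 775|_6 = 3·6^3 + 3·6^2 + 3·6 + 1 ↦ 3·7^3 + 3·7^2 + 3·7 + 1|_7 = 1198 ⇒ 1197

775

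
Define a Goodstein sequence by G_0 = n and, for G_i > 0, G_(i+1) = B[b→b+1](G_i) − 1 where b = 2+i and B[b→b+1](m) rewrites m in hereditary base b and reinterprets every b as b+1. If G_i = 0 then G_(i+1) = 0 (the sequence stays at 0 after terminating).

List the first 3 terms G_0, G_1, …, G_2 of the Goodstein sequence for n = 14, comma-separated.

14, 110, 1281

base 2: 14 = 2^(2 + 1) + 2^2 + 2; at 3: 3^(3 + 1) + 3^3 + 3 = 111; next = 110
base 3: 110 = 3^(3 + 1) + 3^3 + 2; at 4: 4^(4 + 1) + 4^4 + 2 = 1282; next = 1281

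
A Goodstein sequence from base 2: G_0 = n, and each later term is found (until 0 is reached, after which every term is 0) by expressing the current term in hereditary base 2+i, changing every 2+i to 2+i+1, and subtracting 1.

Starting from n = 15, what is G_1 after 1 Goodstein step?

111

i=0: 15 = 2^(2 + 1) + 2^2 + 2 + 1 (b=2); 2→3: 3^(3 + 1) + 3^3 + 3 + 1 = 112; 112−1 = 111
i=1: 111 = 3^(3 + 1) + 3^3 + 3 (b=3); 3→4: 4^(4 + 1) + 4^4 + 4 = 1284; 1284−1 = 1283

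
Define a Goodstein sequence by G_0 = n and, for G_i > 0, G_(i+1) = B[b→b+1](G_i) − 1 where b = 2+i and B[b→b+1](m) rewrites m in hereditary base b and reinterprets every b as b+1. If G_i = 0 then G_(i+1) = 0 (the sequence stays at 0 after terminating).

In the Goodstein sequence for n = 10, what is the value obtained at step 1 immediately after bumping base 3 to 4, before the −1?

1026

base 2: 10 = 2^(2 + 1) + 2; at 3: 3^(3 + 1) + 3 = 84; next = 83
base 3: 83 = 3^(3 + 1) + 2; at 4: 4^(4 + 1) + 2 = 1026; next = 1025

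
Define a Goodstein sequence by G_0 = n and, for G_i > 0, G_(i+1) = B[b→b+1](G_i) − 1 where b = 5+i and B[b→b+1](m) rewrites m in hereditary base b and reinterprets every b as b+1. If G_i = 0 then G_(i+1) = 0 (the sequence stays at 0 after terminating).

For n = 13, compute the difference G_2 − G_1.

1

(0) 13|_5 = 2·5 + 3 ↦ 2·6 + 3|_6 = 15 ⇒ 14
(1) 14|_6 = 2·6 + 2 ↦ 2·7 + 2|_7 = 16 ⇒ 15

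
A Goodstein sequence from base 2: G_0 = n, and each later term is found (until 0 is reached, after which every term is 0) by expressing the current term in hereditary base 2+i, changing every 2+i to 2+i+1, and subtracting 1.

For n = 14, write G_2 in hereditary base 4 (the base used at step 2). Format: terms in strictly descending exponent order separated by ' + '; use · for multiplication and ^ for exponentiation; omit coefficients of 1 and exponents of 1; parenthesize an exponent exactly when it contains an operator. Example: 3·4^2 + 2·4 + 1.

G_0=14  [base 2] 2^(2 + 1) + 2^2 + 2  →[2↦3]→  3^(3 + 1) + 3^3 + 3 = 111  −1 ⇒ G_1=110
G_1=110  [base 3] 3^(3 + 1) + 3^3 + 2  →[3↦4]→  4^(4 + 1) + 4^4 + 2 = 1282  −1 ⇒ G_2=1281
G_2=1281  [base 4] 4^(4 + 1) + 4^4 + 1  →[4↦5]→  5^(5 + 1) + 5^5 + 1 = 18751  −1 ⇒ G_3=18750

4^(4 + 1) + 4^4 + 1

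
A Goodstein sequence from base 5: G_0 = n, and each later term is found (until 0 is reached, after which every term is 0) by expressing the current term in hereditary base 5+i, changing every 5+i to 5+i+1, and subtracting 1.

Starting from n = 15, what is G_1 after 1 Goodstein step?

17

G_0=15  [base 5] 3·5  →[5↦6]→  3·6 = 18  −1 ⇒ G_1=17
G_1=17  [base 6] 2·6 + 5  →[6↦7]→  2·7 + 5 = 19  −1 ⇒ G_2=18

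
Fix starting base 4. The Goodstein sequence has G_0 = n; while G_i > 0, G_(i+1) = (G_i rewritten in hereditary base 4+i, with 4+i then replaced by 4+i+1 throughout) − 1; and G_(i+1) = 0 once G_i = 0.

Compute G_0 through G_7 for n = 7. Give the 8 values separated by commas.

7, 7, 7, 7, 7, 6, 5, 4

G_0=7  [base 4] 4 + 3  →[4↦5]→  5 + 3 = 8  −1 ⇒ G_1=7
G_1=7  [base 5] 5 + 2  →[5↦6]→  6 + 2 = 8  −1 ⇒ G_2=7
G_2=7  [base 6] 6 + 1  →[6↦7]→  7 + 1 = 8  −1 ⇒ G_3=7
G_3=7  [base 7] 7  →[7↦8]→  8 = 8  −1 ⇒ G_4=7
G_4=7  [base 8] 7  →[8↦9]→  7 = 7  −1 ⇒ G_5=6
G_5=6  [base 9] 6  →[9↦10]→  6 = 6  −1 ⇒ G_6=5
G_6=5  [base 10] 5  →[10↦11]→  5 = 5  −1 ⇒ G_7=4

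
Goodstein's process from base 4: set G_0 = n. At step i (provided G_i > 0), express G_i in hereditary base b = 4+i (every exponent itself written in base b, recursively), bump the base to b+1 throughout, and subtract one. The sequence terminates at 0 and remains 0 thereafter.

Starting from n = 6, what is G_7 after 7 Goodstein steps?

2

[0] 6 ≡ 4 + 2 (base 4). Lift 5: 7. −1: 6.
[1] 6 ≡ 5 + 1 (base 5). Lift 6: 7. −1: 6.
[2] 6 ≡ 6 (base 6). Lift 7: 7. −1: 6.
[3] 6 ≡ 6 (base 7). Lift 8: 6. −1: 5.
[4] 5 ≡ 5 (base 8). Lift 9: 5. −1: 4.
[5] 4 ≡ 4 (base 9). Lift 10: 4. −1: 3.
[6] 3 ≡ 3 (base 10). Lift 11: 3. −1: 2.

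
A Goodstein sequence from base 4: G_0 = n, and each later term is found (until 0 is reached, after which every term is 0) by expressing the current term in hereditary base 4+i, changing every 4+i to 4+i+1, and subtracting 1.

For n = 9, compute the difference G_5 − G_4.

0

9 —HB4→ 2·4 + 1 —bump→ 2·5 + 1 = 11 —(−1)→ 10
10 —HB5→ 2·5 —bump→ 2·6 = 12 —(−1)→ 11
11 —HB6→ 6 + 5 —bump→ 7 + 5 = 12 —(−1)→ 11
11 —HB7→ 7 + 4 —bump→ 8 + 4 = 12 —(−1)→ 11
11 —HB8→ 8 + 3 —bump→ 9 + 3 = 12 —(−1)→ 11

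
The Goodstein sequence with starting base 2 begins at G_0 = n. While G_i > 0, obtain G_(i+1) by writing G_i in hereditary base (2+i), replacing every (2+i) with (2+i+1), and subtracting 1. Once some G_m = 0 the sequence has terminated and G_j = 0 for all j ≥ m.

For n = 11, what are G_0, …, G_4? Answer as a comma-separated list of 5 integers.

G_0 = 11. HB_2(11) = 2^(2 + 1) + 2 + 1. Bump = 85. G_1 = 84.
G_1 = 84. HB_3(84) = 3^(3 + 1) + 3. Bump = 1028. G_2 = 1027.
G_2 = 1027. HB_4(1027) = 4^(4 + 1) + 3. Bump = 15628. G_3 = 15627.
G_3 = 15627. HB_5(15627) = 5^(5 + 1) + 2. Bump = 279938. G_4 = 279937.

11, 84, 1027, 15627, 279937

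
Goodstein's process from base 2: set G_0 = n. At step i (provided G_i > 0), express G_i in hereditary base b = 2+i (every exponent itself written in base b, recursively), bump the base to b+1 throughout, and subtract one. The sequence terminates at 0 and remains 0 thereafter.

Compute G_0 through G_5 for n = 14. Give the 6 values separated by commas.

base 2: 14 = 2^(2 + 1) + 2^2 + 2; at 3: 3^(3 + 1) + 3^3 + 3 = 111; next = 110
base 3: 110 = 3^(3 + 1) + 3^3 + 2; at 4: 4^(4 + 1) + 4^4 + 2 = 1282; next = 1281
base 4: 1281 = 4^(4 + 1) + 4^4 + 1; at 5: 5^(5 + 1) + 5^5 + 1 = 18751; next = 18750
base 5: 18750 = 5^(5 + 1) + 5^5; at 6: 6^(6 + 1) + 6^6 = 326592; next = 326591
base 6: 326591 = 6^(6 + 1) + 5·6^5 + 5·6^4 + 5·6^3 + 5·6^2 + 5·6 + 5; at 7: 7^(7 + 1) + 5·7^5 + 5·7^4 + 5·7^3 + 5·7^2 + 5·7 + 5 = 5862841; next = 5862840

14, 110, 1281, 18750, 326591, 5862840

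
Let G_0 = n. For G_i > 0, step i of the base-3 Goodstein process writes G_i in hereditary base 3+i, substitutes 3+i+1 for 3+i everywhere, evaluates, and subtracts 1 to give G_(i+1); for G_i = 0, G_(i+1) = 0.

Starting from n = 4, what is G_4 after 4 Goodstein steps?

2

4 —HB3→ 3 + 1 —bump→ 4 + 1 = 5 —(−1)→ 4
4 —HB4→ 4 —bump→ 5 = 5 —(−1)→ 4
4 —HB5→ 4 —bump→ 4 = 4 —(−1)→ 3
3 —HB6→ 3 —bump→ 3 = 3 —(−1)→ 2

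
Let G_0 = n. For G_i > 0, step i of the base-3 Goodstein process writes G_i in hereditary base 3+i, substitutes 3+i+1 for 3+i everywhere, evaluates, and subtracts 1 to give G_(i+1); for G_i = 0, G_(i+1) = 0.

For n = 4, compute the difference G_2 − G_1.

0

[0] 4 ≡ 3 + 1 (base 3). Lift 4: 5. −1: 4.
[1] 4 ≡ 4 (base 4). Lift 5: 5. −1: 4.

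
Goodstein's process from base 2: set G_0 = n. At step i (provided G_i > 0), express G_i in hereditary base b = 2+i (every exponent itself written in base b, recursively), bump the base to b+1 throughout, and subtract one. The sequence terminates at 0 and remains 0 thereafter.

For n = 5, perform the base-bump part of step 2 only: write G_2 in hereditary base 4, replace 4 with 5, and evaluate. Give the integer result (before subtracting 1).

step 0: 5 = 2^2 + 1; sub 3 for 2: 3^3 + 1; = 28; G_1 = 28−1 = 27
step 1: 27 = 3^3; sub 4 for 3: 4^4; = 256; G_2 = 256−1 = 255

468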